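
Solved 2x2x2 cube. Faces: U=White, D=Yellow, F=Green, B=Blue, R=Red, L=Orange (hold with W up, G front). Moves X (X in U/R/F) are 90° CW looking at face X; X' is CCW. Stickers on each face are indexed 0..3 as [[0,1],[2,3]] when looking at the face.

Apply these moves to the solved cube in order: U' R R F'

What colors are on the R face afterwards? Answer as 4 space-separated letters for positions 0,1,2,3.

After move 1 (U'): U=WWWW F=OOGG R=GGRR B=RRBB L=BBOO
After move 2 (R): R=RGRG U=WOWG F=OYGY D=YBYR B=WRWB
After move 3 (R): R=RRGG U=WYWY F=OBGR D=YWYW B=GROB
After move 4 (F'): F=BROG U=WYRG R=WRYG D=BOYW L=BYOW
Query: R face = WRYG

Answer: W R Y G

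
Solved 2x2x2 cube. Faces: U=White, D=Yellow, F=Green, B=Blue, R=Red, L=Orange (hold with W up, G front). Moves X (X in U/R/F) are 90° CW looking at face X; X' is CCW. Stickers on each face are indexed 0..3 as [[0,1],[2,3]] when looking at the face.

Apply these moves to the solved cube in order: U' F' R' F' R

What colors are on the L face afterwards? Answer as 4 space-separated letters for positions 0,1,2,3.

After move 1 (U'): U=WWWW F=OOGG R=GGRR B=RRBB L=BBOO
After move 2 (F'): F=OGOG U=WWGR R=YGYR D=BOYY L=BWOW
After move 3 (R'): R=GRYY U=WBGR F=OWOR D=BGYG B=YROB
After move 4 (F'): F=WROO U=WBGY R=GRBY D=WWYG L=BROG
After move 5 (R): R=BGYR U=WRGO F=WWOG D=WOYY B=YRBB
Query: L face = BROG

Answer: B R O G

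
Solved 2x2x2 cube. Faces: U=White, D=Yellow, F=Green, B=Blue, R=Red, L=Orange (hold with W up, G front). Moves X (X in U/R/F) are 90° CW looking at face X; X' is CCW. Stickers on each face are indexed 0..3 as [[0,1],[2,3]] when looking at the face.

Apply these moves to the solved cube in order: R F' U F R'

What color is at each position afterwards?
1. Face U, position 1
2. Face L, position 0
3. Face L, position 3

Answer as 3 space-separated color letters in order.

Answer: W Y O

Derivation:
After move 1 (R): R=RRRR U=WGWG F=GYGY D=YBYB B=WBWB
After move 2 (F'): F=YYGG U=WGRR R=BRYR D=OOYB L=OGOW
After move 3 (U): U=RWRG F=BRGG R=WBYR B=OGWB L=YYOW
After move 4 (F): F=GBGR U=RWWY R=RBGR D=YWYB L=YOOO
After move 5 (R'): R=BRRG U=RWWO F=GWGY D=YBYR B=BGWB
Query 1: U[1] = W
Query 2: L[0] = Y
Query 3: L[3] = O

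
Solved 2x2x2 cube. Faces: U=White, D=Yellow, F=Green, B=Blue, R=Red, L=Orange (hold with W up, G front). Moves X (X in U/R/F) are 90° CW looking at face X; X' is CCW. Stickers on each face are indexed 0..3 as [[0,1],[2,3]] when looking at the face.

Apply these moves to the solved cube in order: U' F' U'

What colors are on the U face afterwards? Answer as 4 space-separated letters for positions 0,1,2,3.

After move 1 (U'): U=WWWW F=OOGG R=GGRR B=RRBB L=BBOO
After move 2 (F'): F=OGOG U=WWGR R=YGYR D=BOYY L=BWOW
After move 3 (U'): U=WRWG F=BWOG R=OGYR B=YGBB L=RROW
Query: U face = WRWG

Answer: W R W G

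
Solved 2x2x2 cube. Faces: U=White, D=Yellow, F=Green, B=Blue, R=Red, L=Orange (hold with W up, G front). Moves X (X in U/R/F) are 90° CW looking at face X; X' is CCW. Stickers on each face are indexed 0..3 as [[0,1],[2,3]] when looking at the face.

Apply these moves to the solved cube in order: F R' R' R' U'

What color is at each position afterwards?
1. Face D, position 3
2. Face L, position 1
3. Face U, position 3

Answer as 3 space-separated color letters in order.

After move 1 (F): F=GGGG U=WWOO R=WRWR D=RRYY L=OYOY
After move 2 (R'): R=RRWW U=WBOB F=GWGO D=RGYG B=YBRB
After move 3 (R'): R=RWRW U=WROY F=GBGB D=RWYO B=GBGB
After move 4 (R'): R=WWRR U=WGOG F=GRGY D=RBYB B=OBWB
After move 5 (U'): U=GGWO F=OYGY R=GRRR B=WWWB L=OBOY
Query 1: D[3] = B
Query 2: L[1] = B
Query 3: U[3] = O

Answer: B B O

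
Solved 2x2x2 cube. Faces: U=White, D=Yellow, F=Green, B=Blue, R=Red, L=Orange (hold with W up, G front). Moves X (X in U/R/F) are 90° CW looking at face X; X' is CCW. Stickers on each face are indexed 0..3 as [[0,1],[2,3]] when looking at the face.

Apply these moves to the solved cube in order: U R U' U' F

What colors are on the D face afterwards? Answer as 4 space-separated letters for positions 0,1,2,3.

After move 1 (U): U=WWWW F=RRGG R=BBRR B=OOBB L=GGOO
After move 2 (R): R=RBRB U=WRWG F=RYGY D=YBYO B=WOWB
After move 3 (U'): U=RGWW F=GGGY R=RYRB B=RBWB L=WOOO
After move 4 (U'): U=GWRW F=WOGY R=GGRB B=RYWB L=RBOO
After move 5 (F): F=GWYO U=GWOB R=RGWB D=RGYO L=RYOB
Query: D face = RGYO

Answer: R G Y O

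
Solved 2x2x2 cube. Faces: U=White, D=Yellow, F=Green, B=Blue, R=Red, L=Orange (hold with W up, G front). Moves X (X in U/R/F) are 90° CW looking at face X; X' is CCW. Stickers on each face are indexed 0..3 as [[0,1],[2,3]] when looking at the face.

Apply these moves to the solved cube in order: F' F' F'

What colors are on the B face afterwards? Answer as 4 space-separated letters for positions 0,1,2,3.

After move 1 (F'): F=GGGG U=WWRR R=YRYR D=OOYY L=OWOW
After move 2 (F'): F=GGGG U=WWYY R=OROR D=WWYY L=OROR
After move 3 (F'): F=GGGG U=WWOO R=WRWR D=RRYY L=OYOY
Query: B face = BBBB

Answer: B B B B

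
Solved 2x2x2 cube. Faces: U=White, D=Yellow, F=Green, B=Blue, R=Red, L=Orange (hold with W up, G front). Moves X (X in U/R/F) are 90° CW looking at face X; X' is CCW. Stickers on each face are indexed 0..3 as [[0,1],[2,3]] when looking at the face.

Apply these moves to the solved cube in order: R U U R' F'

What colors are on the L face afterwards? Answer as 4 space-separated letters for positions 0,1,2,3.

Answer: R G O G

Derivation:
After move 1 (R): R=RRRR U=WGWG F=GYGY D=YBYB B=WBWB
After move 2 (U): U=WWGG F=RRGY R=WBRR B=OOWB L=GYOO
After move 3 (U): U=GWGW F=WBGY R=OORR B=GYWB L=RROO
After move 4 (R'): R=OROR U=GWGG F=WWGW D=YBYY B=BYBB
After move 5 (F'): F=WWWG U=GWOO R=BRYR D=ROYY L=RGOG
Query: L face = RGOG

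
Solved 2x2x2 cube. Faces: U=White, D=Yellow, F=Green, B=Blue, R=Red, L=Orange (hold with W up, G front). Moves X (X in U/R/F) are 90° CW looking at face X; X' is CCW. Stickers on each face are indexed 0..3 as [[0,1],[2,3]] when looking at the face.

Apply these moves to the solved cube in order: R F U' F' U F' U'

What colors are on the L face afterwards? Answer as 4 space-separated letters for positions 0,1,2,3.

After move 1 (R): R=RRRR U=WGWG F=GYGY D=YBYB B=WBWB
After move 2 (F): F=GGYY U=WGOO R=WRGR D=RRYB L=OYOB
After move 3 (U'): U=GOWO F=OYYY R=GGGR B=WRWB L=WBOB
After move 4 (F'): F=YYOY U=GOGG R=RGRR D=BBYB L=WOOW
After move 5 (U): U=GGGO F=RGOY R=WRRR B=WOWB L=YYOW
After move 6 (F'): F=GYRO U=GGWR R=BRBR D=YWYB L=YOOG
After move 7 (U'): U=GRGW F=YORO R=GYBR B=BRWB L=WOOG
Query: L face = WOOG

Answer: W O O G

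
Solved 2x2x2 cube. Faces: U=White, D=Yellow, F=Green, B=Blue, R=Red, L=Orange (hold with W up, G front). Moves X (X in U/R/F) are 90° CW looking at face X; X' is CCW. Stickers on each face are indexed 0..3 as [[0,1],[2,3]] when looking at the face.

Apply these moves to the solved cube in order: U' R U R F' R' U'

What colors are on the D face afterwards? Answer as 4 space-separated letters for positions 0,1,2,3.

After move 1 (U'): U=WWWW F=OOGG R=GGRR B=RRBB L=BBOO
After move 2 (R): R=RGRG U=WOWG F=OYGY D=YBYR B=WRWB
After move 3 (U): U=WWGO F=RGGY R=WRRG B=BBWB L=OYOO
After move 4 (R): R=RWGR U=WGGY F=RBGR D=YWYB B=OBWB
After move 5 (F'): F=BRRG U=WGRG R=WWYR D=YOYB L=OYOG
After move 6 (R'): R=WRWY U=WWRO F=BGRG D=YRYG B=BBOB
After move 7 (U'): U=WOWR F=OYRG R=BGWY B=WROB L=BBOG
Query: D face = YRYG

Answer: Y R Y G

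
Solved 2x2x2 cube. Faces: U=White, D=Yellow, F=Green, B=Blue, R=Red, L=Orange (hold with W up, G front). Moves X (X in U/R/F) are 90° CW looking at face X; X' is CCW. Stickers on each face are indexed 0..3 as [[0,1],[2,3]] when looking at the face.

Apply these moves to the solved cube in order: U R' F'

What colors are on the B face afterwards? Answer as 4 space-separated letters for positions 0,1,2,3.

After move 1 (U): U=WWWW F=RRGG R=BBRR B=OOBB L=GGOO
After move 2 (R'): R=BRBR U=WBWO F=RWGW D=YRYG B=YOYB
After move 3 (F'): F=WWRG U=WBBB R=RRYR D=GOYG L=GOOW
Query: B face = YOYB

Answer: Y O Y B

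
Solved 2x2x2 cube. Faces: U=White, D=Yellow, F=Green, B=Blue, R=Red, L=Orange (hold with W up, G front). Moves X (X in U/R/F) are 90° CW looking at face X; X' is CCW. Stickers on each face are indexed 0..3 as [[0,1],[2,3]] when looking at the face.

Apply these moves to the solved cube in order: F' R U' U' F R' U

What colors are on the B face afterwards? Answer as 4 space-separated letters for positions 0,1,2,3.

Answer: Y O O B

Derivation:
After move 1 (F'): F=GGGG U=WWRR R=YRYR D=OOYY L=OWOW
After move 2 (R): R=YYRR U=WGRG F=GOGY D=OBYB B=RBWB
After move 3 (U'): U=GGWR F=OWGY R=GORR B=YYWB L=RBOW
After move 4 (U'): U=GRGW F=RBGY R=OWRR B=GOWB L=YYOW
After move 5 (F): F=GRYB U=GRWY R=GWWR D=ROYB L=YOOB
After move 6 (R'): R=WRGW U=GWWG F=GRYY D=RRYB B=BOOB
After move 7 (U): U=WGGW F=WRYY R=BOGW B=YOOB L=GROB
Query: B face = YOOB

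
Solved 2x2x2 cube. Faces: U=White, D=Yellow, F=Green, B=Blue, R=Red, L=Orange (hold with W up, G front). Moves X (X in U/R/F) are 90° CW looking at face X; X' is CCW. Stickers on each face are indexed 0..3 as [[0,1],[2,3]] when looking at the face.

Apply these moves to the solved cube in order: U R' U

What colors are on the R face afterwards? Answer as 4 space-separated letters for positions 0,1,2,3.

After move 1 (U): U=WWWW F=RRGG R=BBRR B=OOBB L=GGOO
After move 2 (R'): R=BRBR U=WBWO F=RWGW D=YRYG B=YOYB
After move 3 (U): U=WWOB F=BRGW R=YOBR B=GGYB L=RWOO
Query: R face = YOBR

Answer: Y O B R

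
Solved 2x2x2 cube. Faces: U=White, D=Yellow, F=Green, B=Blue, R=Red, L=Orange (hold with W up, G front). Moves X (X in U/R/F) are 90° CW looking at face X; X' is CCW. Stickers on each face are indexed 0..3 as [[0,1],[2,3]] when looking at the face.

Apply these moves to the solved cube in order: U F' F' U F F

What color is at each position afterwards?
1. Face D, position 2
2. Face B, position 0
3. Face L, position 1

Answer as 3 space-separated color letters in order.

After move 1 (U): U=WWWW F=RRGG R=BBRR B=OOBB L=GGOO
After move 2 (F'): F=RGRG U=WWBR R=YBYR D=GOYY L=GWOW
After move 3 (F'): F=GGRR U=WWYY R=OBGR D=WWYY L=GROB
After move 4 (U): U=YWYW F=OBRR R=OOGR B=GRBB L=GGOB
After move 5 (F): F=RORB U=YWBG R=YOWR D=GOYY L=GWOW
After move 6 (F): F=RRBO U=YWWW R=BOGR D=WYYY L=GGOO
Query 1: D[2] = Y
Query 2: B[0] = G
Query 3: L[1] = G

Answer: Y G G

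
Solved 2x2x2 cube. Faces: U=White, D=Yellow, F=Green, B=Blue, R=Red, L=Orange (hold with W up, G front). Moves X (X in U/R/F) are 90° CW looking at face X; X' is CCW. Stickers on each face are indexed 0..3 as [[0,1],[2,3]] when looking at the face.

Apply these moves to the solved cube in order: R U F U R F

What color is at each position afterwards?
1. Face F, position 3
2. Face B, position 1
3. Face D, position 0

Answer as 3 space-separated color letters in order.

Answer: W Y R

Derivation:
After move 1 (R): R=RRRR U=WGWG F=GYGY D=YBYB B=WBWB
After move 2 (U): U=WWGG F=RRGY R=WBRR B=OOWB L=GYOO
After move 3 (F): F=GRYR U=WWOY R=GBGR D=RWYB L=GYOB
After move 4 (U): U=OWYW F=GBYR R=OOGR B=GYWB L=GROB
After move 5 (R): R=GORO U=OBYR F=GWYB D=RWYG B=WYWB
After move 6 (F): F=YGBW U=OBBR R=YORO D=RGYG L=GROW
Query 1: F[3] = W
Query 2: B[1] = Y
Query 3: D[0] = R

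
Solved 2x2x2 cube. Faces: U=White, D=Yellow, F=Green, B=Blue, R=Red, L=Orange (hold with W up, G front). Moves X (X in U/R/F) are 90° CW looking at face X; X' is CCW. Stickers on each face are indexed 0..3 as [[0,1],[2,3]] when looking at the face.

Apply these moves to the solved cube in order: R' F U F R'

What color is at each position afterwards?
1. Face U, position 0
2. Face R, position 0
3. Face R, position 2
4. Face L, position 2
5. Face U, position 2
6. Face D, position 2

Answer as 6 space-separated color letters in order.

After move 1 (R'): R=RRRR U=WBWB F=GWGW D=YGYG B=YBYB
After move 2 (F): F=GGWW U=WBOO R=WRBR D=RRYG L=OYOG
After move 3 (U): U=OWOB F=WRWW R=YBBR B=OYYB L=GGOG
After move 4 (F): F=WWWR U=OWGG R=OBBR D=BYYG L=GROR
After move 5 (R'): R=BROB U=OYGO F=WWWG D=BWYR B=GYYB
Query 1: U[0] = O
Query 2: R[0] = B
Query 3: R[2] = O
Query 4: L[2] = O
Query 5: U[2] = G
Query 6: D[2] = Y

Answer: O B O O G Y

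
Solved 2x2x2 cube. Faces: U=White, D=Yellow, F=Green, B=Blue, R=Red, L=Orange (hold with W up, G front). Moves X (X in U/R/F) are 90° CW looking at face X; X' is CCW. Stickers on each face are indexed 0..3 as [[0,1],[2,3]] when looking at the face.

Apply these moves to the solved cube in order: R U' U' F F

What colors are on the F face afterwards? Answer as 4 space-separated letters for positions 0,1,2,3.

Answer: Y G B W

Derivation:
After move 1 (R): R=RRRR U=WGWG F=GYGY D=YBYB B=WBWB
After move 2 (U'): U=GGWW F=OOGY R=GYRR B=RRWB L=WBOO
After move 3 (U'): U=GWGW F=WBGY R=OORR B=GYWB L=RROO
After move 4 (F): F=GWYB U=GWOR R=GOWR D=ROYB L=RYOB
After move 5 (F): F=YGBW U=GWBY R=OORR D=WGYB L=RROO
Query: F face = YGBW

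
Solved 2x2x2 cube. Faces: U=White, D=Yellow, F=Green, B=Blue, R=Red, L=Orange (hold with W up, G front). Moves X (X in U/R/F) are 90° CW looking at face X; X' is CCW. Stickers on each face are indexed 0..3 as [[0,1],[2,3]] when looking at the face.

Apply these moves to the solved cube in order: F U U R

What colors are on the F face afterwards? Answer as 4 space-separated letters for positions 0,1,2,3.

Answer: B R G Y

Derivation:
After move 1 (F): F=GGGG U=WWOO R=WRWR D=RRYY L=OYOY
After move 2 (U): U=OWOW F=WRGG R=BBWR B=OYBB L=GGOY
After move 3 (U): U=OOWW F=BBGG R=OYWR B=GGBB L=WROY
After move 4 (R): R=WORY U=OBWG F=BRGY D=RBYG B=WGOB
Query: F face = BRGY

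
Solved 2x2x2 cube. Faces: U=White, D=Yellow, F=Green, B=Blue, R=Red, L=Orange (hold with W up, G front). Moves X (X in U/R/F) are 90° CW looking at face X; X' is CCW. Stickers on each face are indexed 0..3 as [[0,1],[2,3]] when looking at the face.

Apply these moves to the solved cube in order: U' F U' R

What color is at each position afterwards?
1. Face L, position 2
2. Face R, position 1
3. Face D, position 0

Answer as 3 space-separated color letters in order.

After move 1 (U'): U=WWWW F=OOGG R=GGRR B=RRBB L=BBOO
After move 2 (F): F=GOGO U=WWOB R=WGWR D=RGYY L=BYOY
After move 3 (U'): U=WBWO F=BYGO R=GOWR B=WGBB L=RROY
After move 4 (R): R=WGRO U=WYWO F=BGGY D=RBYW B=OGBB
Query 1: L[2] = O
Query 2: R[1] = G
Query 3: D[0] = R

Answer: O G R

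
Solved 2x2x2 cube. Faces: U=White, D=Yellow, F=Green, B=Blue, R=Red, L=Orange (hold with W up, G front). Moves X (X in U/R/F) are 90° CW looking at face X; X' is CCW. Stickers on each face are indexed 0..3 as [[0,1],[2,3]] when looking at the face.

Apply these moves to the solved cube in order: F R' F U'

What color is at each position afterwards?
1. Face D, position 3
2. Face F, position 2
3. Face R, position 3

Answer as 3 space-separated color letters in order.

After move 1 (F): F=GGGG U=WWOO R=WRWR D=RRYY L=OYOY
After move 2 (R'): R=RRWW U=WBOB F=GWGO D=RGYG B=YBRB
After move 3 (F): F=GGOW U=WBYY R=ORBW D=WRYG L=OROG
After move 4 (U'): U=BYWY F=OROW R=GGBW B=ORRB L=YBOG
Query 1: D[3] = G
Query 2: F[2] = O
Query 3: R[3] = W

Answer: G O W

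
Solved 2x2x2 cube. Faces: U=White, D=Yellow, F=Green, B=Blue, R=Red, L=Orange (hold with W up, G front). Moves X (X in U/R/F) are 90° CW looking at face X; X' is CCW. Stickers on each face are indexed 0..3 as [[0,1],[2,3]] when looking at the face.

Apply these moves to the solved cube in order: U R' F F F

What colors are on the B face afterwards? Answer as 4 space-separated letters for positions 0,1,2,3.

Answer: Y O Y B

Derivation:
After move 1 (U): U=WWWW F=RRGG R=BBRR B=OOBB L=GGOO
After move 2 (R'): R=BRBR U=WBWO F=RWGW D=YRYG B=YOYB
After move 3 (F): F=GRWW U=WBOG R=WROR D=BBYG L=GYOR
After move 4 (F): F=WGWR U=WBRY R=ORGR D=OWYG L=GBOB
After move 5 (F): F=WWRG U=WBBB R=RRYR D=GOYG L=GOOW
Query: B face = YOYB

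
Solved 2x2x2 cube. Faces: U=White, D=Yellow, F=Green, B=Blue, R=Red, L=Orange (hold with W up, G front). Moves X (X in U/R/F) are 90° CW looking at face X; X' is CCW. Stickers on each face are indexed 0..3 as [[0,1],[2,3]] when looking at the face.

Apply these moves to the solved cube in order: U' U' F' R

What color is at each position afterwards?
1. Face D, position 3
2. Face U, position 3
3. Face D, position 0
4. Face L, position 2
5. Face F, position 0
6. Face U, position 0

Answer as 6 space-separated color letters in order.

After move 1 (U'): U=WWWW F=OOGG R=GGRR B=RRBB L=BBOO
After move 2 (U'): U=WWWW F=BBGG R=OORR B=GGBB L=RROO
After move 3 (F'): F=BGBG U=WWOR R=YOYR D=ROYY L=RWOW
After move 4 (R): R=YYRO U=WGOG F=BOBY D=RBYG B=RGWB
Query 1: D[3] = G
Query 2: U[3] = G
Query 3: D[0] = R
Query 4: L[2] = O
Query 5: F[0] = B
Query 6: U[0] = W

Answer: G G R O B W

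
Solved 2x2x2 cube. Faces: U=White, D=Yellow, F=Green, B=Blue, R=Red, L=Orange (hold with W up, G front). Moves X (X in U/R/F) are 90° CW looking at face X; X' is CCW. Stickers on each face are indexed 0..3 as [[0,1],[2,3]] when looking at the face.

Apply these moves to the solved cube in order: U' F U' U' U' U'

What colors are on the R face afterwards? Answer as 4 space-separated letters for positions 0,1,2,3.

Answer: W G W R

Derivation:
After move 1 (U'): U=WWWW F=OOGG R=GGRR B=RRBB L=BBOO
After move 2 (F): F=GOGO U=WWOB R=WGWR D=RGYY L=BYOY
After move 3 (U'): U=WBWO F=BYGO R=GOWR B=WGBB L=RROY
After move 4 (U'): U=BOWW F=RRGO R=BYWR B=GOBB L=WGOY
After move 5 (U'): U=OWBW F=WGGO R=RRWR B=BYBB L=GOOY
After move 6 (U'): U=WWOB F=GOGO R=WGWR B=RRBB L=BYOY
Query: R face = WGWR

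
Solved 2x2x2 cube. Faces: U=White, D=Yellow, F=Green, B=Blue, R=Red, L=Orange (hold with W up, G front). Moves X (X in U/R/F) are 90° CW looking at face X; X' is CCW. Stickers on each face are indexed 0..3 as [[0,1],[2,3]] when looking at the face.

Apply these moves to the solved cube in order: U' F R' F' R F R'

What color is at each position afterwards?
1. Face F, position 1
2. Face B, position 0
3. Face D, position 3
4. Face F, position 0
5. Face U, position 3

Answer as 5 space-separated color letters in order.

After move 1 (U'): U=WWWW F=OOGG R=GGRR B=RRBB L=BBOO
After move 2 (F): F=GOGO U=WWOB R=WGWR D=RGYY L=BYOY
After move 3 (R'): R=GRWW U=WBOR F=GWGB D=ROYO B=YRGB
After move 4 (F'): F=WBGG U=WBGW R=ORRW D=YYYO L=BROO
After move 5 (R): R=ROWR U=WBGG F=WYGO D=YGYY B=WRBB
After move 6 (F): F=GWOY U=WBOR R=GOGR D=WRYY L=BYOG
After move 7 (R'): R=ORGG U=WBOW F=GBOR D=WWYY B=YRRB
Query 1: F[1] = B
Query 2: B[0] = Y
Query 3: D[3] = Y
Query 4: F[0] = G
Query 5: U[3] = W

Answer: B Y Y G W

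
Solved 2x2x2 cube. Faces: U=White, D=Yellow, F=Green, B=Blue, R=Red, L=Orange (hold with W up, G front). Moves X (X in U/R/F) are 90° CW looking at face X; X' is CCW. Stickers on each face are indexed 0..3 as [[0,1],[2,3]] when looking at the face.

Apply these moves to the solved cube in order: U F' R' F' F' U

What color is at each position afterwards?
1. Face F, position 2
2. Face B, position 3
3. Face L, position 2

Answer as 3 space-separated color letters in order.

Answer: W B O

Derivation:
After move 1 (U): U=WWWW F=RRGG R=BBRR B=OOBB L=GGOO
After move 2 (F'): F=RGRG U=WWBR R=YBYR D=GOYY L=GWOW
After move 3 (R'): R=BRYY U=WBBO F=RWRR D=GGYG B=YOOB
After move 4 (F'): F=WRRR U=WBBY R=GRGY D=WWYG L=GOOB
After move 5 (F'): F=RRWR U=WBGG R=WRWY D=OBYG L=GYOB
After move 6 (U): U=GWGB F=WRWR R=YOWY B=GYOB L=RROB
Query 1: F[2] = W
Query 2: B[3] = B
Query 3: L[2] = O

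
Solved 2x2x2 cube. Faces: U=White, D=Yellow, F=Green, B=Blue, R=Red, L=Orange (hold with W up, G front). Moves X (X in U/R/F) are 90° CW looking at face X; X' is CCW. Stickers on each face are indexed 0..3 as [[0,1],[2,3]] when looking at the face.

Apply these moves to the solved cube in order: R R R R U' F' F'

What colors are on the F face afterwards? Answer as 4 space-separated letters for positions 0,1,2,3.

After move 1 (R): R=RRRR U=WGWG F=GYGY D=YBYB B=WBWB
After move 2 (R): R=RRRR U=WYWY F=GBGB D=YWYW B=GBGB
After move 3 (R): R=RRRR U=WBWB F=GWGW D=YGYG B=YBYB
After move 4 (R): R=RRRR U=WWWW F=GGGG D=YYYY B=BBBB
After move 5 (U'): U=WWWW F=OOGG R=GGRR B=RRBB L=BBOO
After move 6 (F'): F=OGOG U=WWGR R=YGYR D=BOYY L=BWOW
After move 7 (F'): F=GGOO U=WWYY R=OGBR D=WWYY L=BROG
Query: F face = GGOO

Answer: G G O O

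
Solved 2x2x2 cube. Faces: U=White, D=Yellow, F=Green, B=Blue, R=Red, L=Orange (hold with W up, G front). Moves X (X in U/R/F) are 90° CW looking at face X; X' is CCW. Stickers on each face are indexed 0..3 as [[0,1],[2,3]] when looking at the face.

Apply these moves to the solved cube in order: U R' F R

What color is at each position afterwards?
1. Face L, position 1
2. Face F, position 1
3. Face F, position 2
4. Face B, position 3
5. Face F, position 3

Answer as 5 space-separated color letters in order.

Answer: Y B W B G

Derivation:
After move 1 (U): U=WWWW F=RRGG R=BBRR B=OOBB L=GGOO
After move 2 (R'): R=BRBR U=WBWO F=RWGW D=YRYG B=YOYB
After move 3 (F): F=GRWW U=WBOG R=WROR D=BBYG L=GYOR
After move 4 (R): R=OWRR U=WROW F=GBWG D=BYYY B=GOBB
Query 1: L[1] = Y
Query 2: F[1] = B
Query 3: F[2] = W
Query 4: B[3] = B
Query 5: F[3] = G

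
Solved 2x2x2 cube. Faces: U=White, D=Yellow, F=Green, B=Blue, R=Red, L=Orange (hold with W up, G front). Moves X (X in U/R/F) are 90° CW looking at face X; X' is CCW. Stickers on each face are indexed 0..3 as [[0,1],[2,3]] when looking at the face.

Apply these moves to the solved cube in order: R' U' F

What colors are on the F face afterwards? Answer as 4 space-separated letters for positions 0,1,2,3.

Answer: G O W O

Derivation:
After move 1 (R'): R=RRRR U=WBWB F=GWGW D=YGYG B=YBYB
After move 2 (U'): U=BBWW F=OOGW R=GWRR B=RRYB L=YBOO
After move 3 (F): F=GOWO U=BBOB R=WWWR D=RGYG L=YYOG
Query: F face = GOWO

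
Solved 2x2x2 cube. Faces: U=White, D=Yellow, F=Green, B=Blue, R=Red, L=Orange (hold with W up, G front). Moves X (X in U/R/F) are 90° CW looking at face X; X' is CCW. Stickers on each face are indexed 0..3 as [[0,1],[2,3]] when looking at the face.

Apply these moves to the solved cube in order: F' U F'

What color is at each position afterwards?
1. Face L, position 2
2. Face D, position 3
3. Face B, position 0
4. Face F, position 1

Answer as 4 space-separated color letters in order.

After move 1 (F'): F=GGGG U=WWRR R=YRYR D=OOYY L=OWOW
After move 2 (U): U=RWRW F=YRGG R=BBYR B=OWBB L=GGOW
After move 3 (F'): F=RGYG U=RWBY R=OBOR D=GWYY L=GWOR
Query 1: L[2] = O
Query 2: D[3] = Y
Query 3: B[0] = O
Query 4: F[1] = G

Answer: O Y O G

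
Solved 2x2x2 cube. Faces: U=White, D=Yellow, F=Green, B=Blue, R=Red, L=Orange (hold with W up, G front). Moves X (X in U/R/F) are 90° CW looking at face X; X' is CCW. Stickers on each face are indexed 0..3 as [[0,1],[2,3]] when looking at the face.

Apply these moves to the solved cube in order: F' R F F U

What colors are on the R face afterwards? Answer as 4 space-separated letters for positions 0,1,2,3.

Answer: R B W R

Derivation:
After move 1 (F'): F=GGGG U=WWRR R=YRYR D=OOYY L=OWOW
After move 2 (R): R=YYRR U=WGRG F=GOGY D=OBYB B=RBWB
After move 3 (F): F=GGYO U=WGWW R=RYGR D=RYYB L=OOOB
After move 4 (F): F=YGOG U=WGBO R=WYWR D=GRYB L=OROY
After move 5 (U): U=BWOG F=WYOG R=RBWR B=ORWB L=YGOY
Query: R face = RBWR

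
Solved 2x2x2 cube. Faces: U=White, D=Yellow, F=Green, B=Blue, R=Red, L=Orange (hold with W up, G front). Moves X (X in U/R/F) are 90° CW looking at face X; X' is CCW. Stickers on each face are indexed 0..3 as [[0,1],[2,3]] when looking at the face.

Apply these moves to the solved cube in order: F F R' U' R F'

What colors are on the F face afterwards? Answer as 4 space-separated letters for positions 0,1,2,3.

After move 1 (F): F=GGGG U=WWOO R=WRWR D=RRYY L=OYOY
After move 2 (F): F=GGGG U=WWYY R=OROR D=WWYY L=OROR
After move 3 (R'): R=RROO U=WBYB F=GWGY D=WGYG B=YBWB
After move 4 (U'): U=BBWY F=ORGY R=GWOO B=RRWB L=YBOR
After move 5 (R): R=OGOW U=BRWY F=OGGG D=WWYR B=YRBB
After move 6 (F'): F=GGOG U=BROO R=WGWW D=BRYR L=YYOW
Query: F face = GGOG

Answer: G G O G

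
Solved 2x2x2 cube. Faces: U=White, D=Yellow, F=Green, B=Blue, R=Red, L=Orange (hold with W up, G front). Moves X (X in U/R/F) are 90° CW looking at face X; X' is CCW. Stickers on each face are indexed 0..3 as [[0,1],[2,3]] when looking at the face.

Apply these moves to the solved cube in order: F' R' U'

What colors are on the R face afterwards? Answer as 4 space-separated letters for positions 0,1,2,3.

Answer: G W Y Y

Derivation:
After move 1 (F'): F=GGGG U=WWRR R=YRYR D=OOYY L=OWOW
After move 2 (R'): R=RRYY U=WBRB F=GWGR D=OGYG B=YBOB
After move 3 (U'): U=BBWR F=OWGR R=GWYY B=RROB L=YBOW
Query: R face = GWYY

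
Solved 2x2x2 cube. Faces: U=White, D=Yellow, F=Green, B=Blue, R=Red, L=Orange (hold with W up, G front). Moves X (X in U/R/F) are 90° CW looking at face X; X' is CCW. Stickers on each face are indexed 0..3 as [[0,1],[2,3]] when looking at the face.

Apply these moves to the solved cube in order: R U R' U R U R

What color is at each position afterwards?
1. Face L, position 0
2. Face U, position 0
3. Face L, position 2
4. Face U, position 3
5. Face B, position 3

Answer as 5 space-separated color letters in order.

Answer: B O O Y B

Derivation:
After move 1 (R): R=RRRR U=WGWG F=GYGY D=YBYB B=WBWB
After move 2 (U): U=WWGG F=RRGY R=WBRR B=OOWB L=GYOO
After move 3 (R'): R=BRWR U=WWGO F=RWGG D=YRYY B=BOBB
After move 4 (U): U=GWOW F=BRGG R=BOWR B=GYBB L=RWOO
After move 5 (R): R=WBRO U=GROG F=BRGY D=YBYG B=WYWB
After move 6 (U): U=OGGR F=WBGY R=WYRO B=RWWB L=BROO
After move 7 (R): R=RWOY U=OBGY F=WBGG D=YWYR B=RWGB
Query 1: L[0] = B
Query 2: U[0] = O
Query 3: L[2] = O
Query 4: U[3] = Y
Query 5: B[3] = B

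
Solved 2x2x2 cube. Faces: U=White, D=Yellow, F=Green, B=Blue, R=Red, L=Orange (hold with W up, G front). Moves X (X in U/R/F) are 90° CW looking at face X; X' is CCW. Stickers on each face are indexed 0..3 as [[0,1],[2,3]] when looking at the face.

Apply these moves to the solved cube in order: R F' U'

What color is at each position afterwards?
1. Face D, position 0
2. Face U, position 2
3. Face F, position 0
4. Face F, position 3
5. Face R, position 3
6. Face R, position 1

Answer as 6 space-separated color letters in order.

Answer: O W O G R Y

Derivation:
After move 1 (R): R=RRRR U=WGWG F=GYGY D=YBYB B=WBWB
After move 2 (F'): F=YYGG U=WGRR R=BRYR D=OOYB L=OGOW
After move 3 (U'): U=GRWR F=OGGG R=YYYR B=BRWB L=WBOW
Query 1: D[0] = O
Query 2: U[2] = W
Query 3: F[0] = O
Query 4: F[3] = G
Query 5: R[3] = R
Query 6: R[1] = Y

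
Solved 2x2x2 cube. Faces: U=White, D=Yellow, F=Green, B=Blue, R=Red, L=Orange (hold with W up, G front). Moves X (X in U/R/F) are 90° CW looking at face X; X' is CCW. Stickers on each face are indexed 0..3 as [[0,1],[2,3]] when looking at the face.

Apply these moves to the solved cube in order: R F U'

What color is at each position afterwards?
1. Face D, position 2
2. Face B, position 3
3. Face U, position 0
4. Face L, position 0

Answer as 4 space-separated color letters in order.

After move 1 (R): R=RRRR U=WGWG F=GYGY D=YBYB B=WBWB
After move 2 (F): F=GGYY U=WGOO R=WRGR D=RRYB L=OYOB
After move 3 (U'): U=GOWO F=OYYY R=GGGR B=WRWB L=WBOB
Query 1: D[2] = Y
Query 2: B[3] = B
Query 3: U[0] = G
Query 4: L[0] = W

Answer: Y B G W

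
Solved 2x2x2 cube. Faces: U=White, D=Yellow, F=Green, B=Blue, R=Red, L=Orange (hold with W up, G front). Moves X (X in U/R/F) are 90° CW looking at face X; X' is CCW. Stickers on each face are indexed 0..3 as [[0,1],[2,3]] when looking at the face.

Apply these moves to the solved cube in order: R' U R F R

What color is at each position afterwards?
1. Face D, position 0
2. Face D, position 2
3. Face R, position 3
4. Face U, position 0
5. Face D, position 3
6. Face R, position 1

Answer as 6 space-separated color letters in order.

After move 1 (R'): R=RRRR U=WBWB F=GWGW D=YGYG B=YBYB
After move 2 (U): U=WWBB F=RRGW R=YBRR B=OOYB L=GWOO
After move 3 (R): R=RYRB U=WRBW F=RGGG D=YYYO B=BOWB
After move 4 (F): F=GRGG U=WROW R=BYWB D=RRYO L=GYOY
After move 5 (R): R=WBBY U=WROG F=GRGO D=RWYB B=WORB
Query 1: D[0] = R
Query 2: D[2] = Y
Query 3: R[3] = Y
Query 4: U[0] = W
Query 5: D[3] = B
Query 6: R[1] = B

Answer: R Y Y W B B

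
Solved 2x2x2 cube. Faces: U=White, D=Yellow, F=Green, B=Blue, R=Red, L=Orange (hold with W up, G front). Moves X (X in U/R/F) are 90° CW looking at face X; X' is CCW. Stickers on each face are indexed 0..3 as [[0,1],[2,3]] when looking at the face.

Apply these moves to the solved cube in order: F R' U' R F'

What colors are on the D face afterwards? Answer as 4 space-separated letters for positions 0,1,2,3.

After move 1 (F): F=GGGG U=WWOO R=WRWR D=RRYY L=OYOY
After move 2 (R'): R=RRWW U=WBOB F=GWGO D=RGYG B=YBRB
After move 3 (U'): U=BBWO F=OYGO R=GWWW B=RRRB L=YBOY
After move 4 (R): R=WGWW U=BYWO F=OGGG D=RRYR B=ORBB
After move 5 (F'): F=GGOG U=BYWW R=RGRW D=BYYR L=YOOW
Query: D face = BYYR

Answer: B Y Y R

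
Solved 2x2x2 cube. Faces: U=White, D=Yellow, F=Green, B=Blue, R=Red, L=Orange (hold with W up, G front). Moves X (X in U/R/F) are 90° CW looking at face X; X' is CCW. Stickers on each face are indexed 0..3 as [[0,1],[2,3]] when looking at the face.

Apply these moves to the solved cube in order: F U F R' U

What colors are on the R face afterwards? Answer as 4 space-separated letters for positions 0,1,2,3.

After move 1 (F): F=GGGG U=WWOO R=WRWR D=RRYY L=OYOY
After move 2 (U): U=OWOW F=WRGG R=BBWR B=OYBB L=GGOY
After move 3 (F): F=GWGR U=OWYG R=OBWR D=WBYY L=GROR
After move 4 (R'): R=BROW U=OBYO F=GWGG D=WWYR B=YYBB
After move 5 (U): U=YOOB F=BRGG R=YYOW B=GRBB L=GWOR
Query: R face = YYOW

Answer: Y Y O W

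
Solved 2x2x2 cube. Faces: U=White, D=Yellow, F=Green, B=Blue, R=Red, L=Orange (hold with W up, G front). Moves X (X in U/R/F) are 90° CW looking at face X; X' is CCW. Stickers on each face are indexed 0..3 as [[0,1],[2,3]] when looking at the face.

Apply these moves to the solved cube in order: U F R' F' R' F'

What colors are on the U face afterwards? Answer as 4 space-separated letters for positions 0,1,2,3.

After move 1 (U): U=WWWW F=RRGG R=BBRR B=OOBB L=GGOO
After move 2 (F): F=GRGR U=WWOG R=WBWR D=RBYY L=GYOY
After move 3 (R'): R=BRWW U=WBOO F=GWGG D=RRYR B=YOBB
After move 4 (F'): F=WGGG U=WBBW R=RRRW D=YYYR L=GOOO
After move 5 (R'): R=RWRR U=WBBY F=WBGW D=YGYG B=ROYB
After move 6 (F'): F=BWWG U=WBRR R=GWYR D=OOYG L=GYOB
Query: U face = WBRR

Answer: W B R R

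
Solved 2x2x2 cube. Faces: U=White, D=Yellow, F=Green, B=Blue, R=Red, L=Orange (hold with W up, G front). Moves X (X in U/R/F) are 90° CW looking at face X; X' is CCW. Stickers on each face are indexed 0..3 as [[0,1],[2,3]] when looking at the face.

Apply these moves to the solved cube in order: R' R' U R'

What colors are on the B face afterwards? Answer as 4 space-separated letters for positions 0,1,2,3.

Answer: W O W B

Derivation:
After move 1 (R'): R=RRRR U=WBWB F=GWGW D=YGYG B=YBYB
After move 2 (R'): R=RRRR U=WYWY F=GBGB D=YWYW B=GBGB
After move 3 (U): U=WWYY F=RRGB R=GBRR B=OOGB L=GBOO
After move 4 (R'): R=BRGR U=WGYO F=RWGY D=YRYB B=WOWB
Query: B face = WOWB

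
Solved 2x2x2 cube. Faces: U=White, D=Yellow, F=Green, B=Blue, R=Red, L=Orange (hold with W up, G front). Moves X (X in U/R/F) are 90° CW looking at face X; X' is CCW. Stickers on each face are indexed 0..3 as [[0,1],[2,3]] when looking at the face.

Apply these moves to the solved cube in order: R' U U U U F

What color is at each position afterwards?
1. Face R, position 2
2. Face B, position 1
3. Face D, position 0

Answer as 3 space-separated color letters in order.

Answer: B B R

Derivation:
After move 1 (R'): R=RRRR U=WBWB F=GWGW D=YGYG B=YBYB
After move 2 (U): U=WWBB F=RRGW R=YBRR B=OOYB L=GWOO
After move 3 (U): U=BWBW F=YBGW R=OORR B=GWYB L=RROO
After move 4 (U): U=BBWW F=OOGW R=GWRR B=RRYB L=YBOO
After move 5 (U): U=WBWB F=GWGW R=RRRR B=YBYB L=OOOO
After move 6 (F): F=GGWW U=WBOO R=WRBR D=RRYG L=OYOG
Query 1: R[2] = B
Query 2: B[1] = B
Query 3: D[0] = R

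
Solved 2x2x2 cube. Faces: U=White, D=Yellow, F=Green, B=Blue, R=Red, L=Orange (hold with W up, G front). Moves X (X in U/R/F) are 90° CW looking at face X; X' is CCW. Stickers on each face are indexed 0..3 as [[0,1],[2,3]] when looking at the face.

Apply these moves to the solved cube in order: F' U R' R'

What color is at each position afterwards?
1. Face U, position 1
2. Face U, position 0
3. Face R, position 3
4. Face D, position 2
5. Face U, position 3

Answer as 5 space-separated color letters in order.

After move 1 (F'): F=GGGG U=WWRR R=YRYR D=OOYY L=OWOW
After move 2 (U): U=RWRW F=YRGG R=BBYR B=OWBB L=GGOW
After move 3 (R'): R=BRBY U=RBRO F=YWGW D=ORYG B=YWOB
After move 4 (R'): R=RYBB U=RORY F=YBGO D=OWYW B=GWRB
Query 1: U[1] = O
Query 2: U[0] = R
Query 3: R[3] = B
Query 4: D[2] = Y
Query 5: U[3] = Y

Answer: O R B Y Y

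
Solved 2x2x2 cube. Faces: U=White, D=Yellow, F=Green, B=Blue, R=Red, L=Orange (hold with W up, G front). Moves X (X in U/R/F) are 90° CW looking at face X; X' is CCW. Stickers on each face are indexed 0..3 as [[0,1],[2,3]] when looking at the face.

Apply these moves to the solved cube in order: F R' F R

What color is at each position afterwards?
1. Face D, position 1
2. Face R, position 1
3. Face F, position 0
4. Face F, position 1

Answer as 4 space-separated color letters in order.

Answer: R O G R

Derivation:
After move 1 (F): F=GGGG U=WWOO R=WRWR D=RRYY L=OYOY
After move 2 (R'): R=RRWW U=WBOB F=GWGO D=RGYG B=YBRB
After move 3 (F): F=GGOW U=WBYY R=ORBW D=WRYG L=OROG
After move 4 (R): R=BOWR U=WGYW F=GROG D=WRYY B=YBBB
Query 1: D[1] = R
Query 2: R[1] = O
Query 3: F[0] = G
Query 4: F[1] = R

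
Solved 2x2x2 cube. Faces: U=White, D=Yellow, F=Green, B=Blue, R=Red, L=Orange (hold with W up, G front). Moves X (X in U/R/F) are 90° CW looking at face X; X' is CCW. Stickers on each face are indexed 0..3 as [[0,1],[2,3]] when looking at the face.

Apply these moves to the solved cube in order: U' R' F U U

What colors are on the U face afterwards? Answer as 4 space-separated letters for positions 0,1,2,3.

Answer: B O B W

Derivation:
After move 1 (U'): U=WWWW F=OOGG R=GGRR B=RRBB L=BBOO
After move 2 (R'): R=GRGR U=WBWR F=OWGW D=YOYG B=YRYB
After move 3 (F): F=GOWW U=WBOB R=WRRR D=GGYG L=BYOO
After move 4 (U): U=OWBB F=WRWW R=YRRR B=BYYB L=GOOO
After move 5 (U): U=BOBW F=YRWW R=BYRR B=GOYB L=WROO
Query: U face = BOBW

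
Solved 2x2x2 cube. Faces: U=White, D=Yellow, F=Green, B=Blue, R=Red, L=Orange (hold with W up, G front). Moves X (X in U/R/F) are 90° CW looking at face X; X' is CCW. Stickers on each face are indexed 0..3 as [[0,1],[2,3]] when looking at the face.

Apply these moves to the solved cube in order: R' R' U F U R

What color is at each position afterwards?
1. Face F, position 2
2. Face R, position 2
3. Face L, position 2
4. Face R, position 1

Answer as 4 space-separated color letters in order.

Answer: B R O O

Derivation:
After move 1 (R'): R=RRRR U=WBWB F=GWGW D=YGYG B=YBYB
After move 2 (R'): R=RRRR U=WYWY F=GBGB D=YWYW B=GBGB
After move 3 (U): U=WWYY F=RRGB R=GBRR B=OOGB L=GBOO
After move 4 (F): F=GRBR U=WWOB R=YBYR D=RGYW L=GYOW
After move 5 (U): U=OWBW F=YBBR R=OOYR B=GYGB L=GROW
After move 6 (R): R=YORO U=OBBR F=YGBW D=RGYG B=WYWB
Query 1: F[2] = B
Query 2: R[2] = R
Query 3: L[2] = O
Query 4: R[1] = O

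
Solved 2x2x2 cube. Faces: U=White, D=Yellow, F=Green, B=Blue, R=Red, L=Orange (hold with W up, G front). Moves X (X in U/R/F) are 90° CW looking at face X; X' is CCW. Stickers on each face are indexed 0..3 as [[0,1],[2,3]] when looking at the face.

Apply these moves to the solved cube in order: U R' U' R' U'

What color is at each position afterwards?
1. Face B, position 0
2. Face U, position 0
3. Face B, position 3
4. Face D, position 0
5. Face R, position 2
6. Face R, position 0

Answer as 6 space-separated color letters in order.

After move 1 (U): U=WWWW F=RRGG R=BBRR B=OOBB L=GGOO
After move 2 (R'): R=BRBR U=WBWO F=RWGW D=YRYG B=YOYB
After move 3 (U'): U=BOWW F=GGGW R=RWBR B=BRYB L=YOOO
After move 4 (R'): R=WRRB U=BYWB F=GOGW D=YGYW B=GRRB
After move 5 (U'): U=YBBW F=YOGW R=GORB B=WRRB L=GROO
Query 1: B[0] = W
Query 2: U[0] = Y
Query 3: B[3] = B
Query 4: D[0] = Y
Query 5: R[2] = R
Query 6: R[0] = G

Answer: W Y B Y R G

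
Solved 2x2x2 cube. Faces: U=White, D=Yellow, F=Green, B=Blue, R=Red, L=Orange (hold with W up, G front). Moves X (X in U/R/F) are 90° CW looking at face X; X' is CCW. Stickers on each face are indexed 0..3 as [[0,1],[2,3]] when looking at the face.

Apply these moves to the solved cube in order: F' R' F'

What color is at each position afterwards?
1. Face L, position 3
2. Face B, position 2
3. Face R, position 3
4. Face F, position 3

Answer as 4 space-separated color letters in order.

Answer: R O Y G

Derivation:
After move 1 (F'): F=GGGG U=WWRR R=YRYR D=OOYY L=OWOW
After move 2 (R'): R=RRYY U=WBRB F=GWGR D=OGYG B=YBOB
After move 3 (F'): F=WRGG U=WBRY R=GROY D=WWYG L=OBOR
Query 1: L[3] = R
Query 2: B[2] = O
Query 3: R[3] = Y
Query 4: F[3] = G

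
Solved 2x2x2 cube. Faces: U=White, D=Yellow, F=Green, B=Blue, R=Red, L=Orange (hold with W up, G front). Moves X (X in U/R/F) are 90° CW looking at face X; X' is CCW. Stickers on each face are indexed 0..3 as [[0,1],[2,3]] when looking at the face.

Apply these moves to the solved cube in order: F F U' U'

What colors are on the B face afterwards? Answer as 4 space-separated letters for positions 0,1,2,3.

After move 1 (F): F=GGGG U=WWOO R=WRWR D=RRYY L=OYOY
After move 2 (F): F=GGGG U=WWYY R=OROR D=WWYY L=OROR
After move 3 (U'): U=WYWY F=ORGG R=GGOR B=ORBB L=BBOR
After move 4 (U'): U=YYWW F=BBGG R=OROR B=GGBB L=OROR
Query: B face = GGBB

Answer: G G B B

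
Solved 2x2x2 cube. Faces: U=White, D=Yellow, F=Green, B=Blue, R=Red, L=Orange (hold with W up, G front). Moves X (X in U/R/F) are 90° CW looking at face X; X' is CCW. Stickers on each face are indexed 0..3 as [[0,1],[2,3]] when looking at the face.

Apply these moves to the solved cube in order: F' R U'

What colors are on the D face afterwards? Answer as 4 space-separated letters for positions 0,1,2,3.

After move 1 (F'): F=GGGG U=WWRR R=YRYR D=OOYY L=OWOW
After move 2 (R): R=YYRR U=WGRG F=GOGY D=OBYB B=RBWB
After move 3 (U'): U=GGWR F=OWGY R=GORR B=YYWB L=RBOW
Query: D face = OBYB

Answer: O B Y B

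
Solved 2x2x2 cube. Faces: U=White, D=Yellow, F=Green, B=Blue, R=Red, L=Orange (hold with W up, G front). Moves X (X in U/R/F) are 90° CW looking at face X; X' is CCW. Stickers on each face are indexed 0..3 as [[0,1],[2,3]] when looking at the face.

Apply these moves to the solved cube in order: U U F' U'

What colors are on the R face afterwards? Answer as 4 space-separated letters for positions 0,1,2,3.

After move 1 (U): U=WWWW F=RRGG R=BBRR B=OOBB L=GGOO
After move 2 (U): U=WWWW F=BBGG R=OORR B=GGBB L=RROO
After move 3 (F'): F=BGBG U=WWOR R=YOYR D=ROYY L=RWOW
After move 4 (U'): U=WRWO F=RWBG R=BGYR B=YOBB L=GGOW
Query: R face = BGYR

Answer: B G Y R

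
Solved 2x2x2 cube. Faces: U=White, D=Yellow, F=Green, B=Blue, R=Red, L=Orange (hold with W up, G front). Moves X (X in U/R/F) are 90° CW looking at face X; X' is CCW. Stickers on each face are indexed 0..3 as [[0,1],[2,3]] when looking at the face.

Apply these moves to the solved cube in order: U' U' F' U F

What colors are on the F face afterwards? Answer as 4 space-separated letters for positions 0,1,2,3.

Answer: B Y G O

Derivation:
After move 1 (U'): U=WWWW F=OOGG R=GGRR B=RRBB L=BBOO
After move 2 (U'): U=WWWW F=BBGG R=OORR B=GGBB L=RROO
After move 3 (F'): F=BGBG U=WWOR R=YOYR D=ROYY L=RWOW
After move 4 (U): U=OWRW F=YOBG R=GGYR B=RWBB L=BGOW
After move 5 (F): F=BYGO U=OWWG R=RGWR D=YGYY L=BROO
Query: F face = BYGO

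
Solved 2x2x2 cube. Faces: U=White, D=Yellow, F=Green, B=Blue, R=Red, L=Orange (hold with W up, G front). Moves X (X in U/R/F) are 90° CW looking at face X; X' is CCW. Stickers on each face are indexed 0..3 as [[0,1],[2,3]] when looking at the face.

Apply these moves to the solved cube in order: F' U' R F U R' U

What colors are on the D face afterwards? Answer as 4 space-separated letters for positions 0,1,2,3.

After move 1 (F'): F=GGGG U=WWRR R=YRYR D=OOYY L=OWOW
After move 2 (U'): U=WRWR F=OWGG R=GGYR B=YRBB L=BBOW
After move 3 (R): R=YGRG U=WWWG F=OOGY D=OBYY B=RRRB
After move 4 (F): F=GOYO U=WWWB R=WGGG D=RYYY L=BOOB
After move 5 (U): U=WWBW F=WGYO R=RRGG B=BORB L=GOOB
After move 6 (R'): R=RGRG U=WRBB F=WWYW D=RGYO B=YOYB
After move 7 (U): U=BWBR F=RGYW R=YORG B=GOYB L=WWOB
Query: D face = RGYO

Answer: R G Y O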